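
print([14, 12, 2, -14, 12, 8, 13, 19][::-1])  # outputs [19, 13, 8, 12, -14, 2, 12, 14]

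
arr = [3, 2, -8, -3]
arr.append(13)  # [3, 2, -8, -3, 13]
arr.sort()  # [-8, -3, 2, 3, 13]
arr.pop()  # 13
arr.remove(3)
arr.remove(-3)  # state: [-8, 2]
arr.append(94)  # [-8, 2, 94]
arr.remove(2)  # [-8, 94]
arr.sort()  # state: [-8, 94]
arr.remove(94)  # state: [-8]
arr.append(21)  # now [-8, 21]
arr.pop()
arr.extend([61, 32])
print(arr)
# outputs [-8, 61, 32]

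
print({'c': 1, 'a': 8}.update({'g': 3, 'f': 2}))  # None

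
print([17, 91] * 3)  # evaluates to [17, 91, 17, 91, 17, 91]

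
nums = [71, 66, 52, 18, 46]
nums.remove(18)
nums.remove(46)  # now [71, 66, 52]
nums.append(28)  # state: [71, 66, 52, 28]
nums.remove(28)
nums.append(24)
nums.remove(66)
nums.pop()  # 24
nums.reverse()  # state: [52, 71]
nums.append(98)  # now [52, 71, 98]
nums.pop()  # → 98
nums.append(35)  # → [52, 71, 35]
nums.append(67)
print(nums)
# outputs [52, 71, 35, 67]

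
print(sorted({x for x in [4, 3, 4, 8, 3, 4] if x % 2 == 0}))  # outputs [4, 8]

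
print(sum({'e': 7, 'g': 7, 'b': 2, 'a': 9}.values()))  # 25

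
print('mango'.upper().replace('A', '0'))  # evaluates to M0NGO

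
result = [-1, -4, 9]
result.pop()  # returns 9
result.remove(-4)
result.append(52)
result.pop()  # 52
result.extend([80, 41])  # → [-1, 80, 41]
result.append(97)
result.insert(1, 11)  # [-1, 11, 80, 41, 97]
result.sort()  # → [-1, 11, 41, 80, 97]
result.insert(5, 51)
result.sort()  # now [-1, 11, 41, 51, 80, 97]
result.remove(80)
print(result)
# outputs [-1, 11, 41, 51, 97]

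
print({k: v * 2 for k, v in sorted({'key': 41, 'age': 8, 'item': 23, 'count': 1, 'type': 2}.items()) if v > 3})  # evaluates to {'age': 16, 'item': 46, 'key': 82}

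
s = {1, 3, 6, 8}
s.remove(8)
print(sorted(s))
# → [1, 3, 6]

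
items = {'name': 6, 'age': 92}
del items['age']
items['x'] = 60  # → {'name': 6, 'x': 60}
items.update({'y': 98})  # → {'name': 6, 'x': 60, 'y': 98}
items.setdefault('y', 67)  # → 98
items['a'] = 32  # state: {'name': 6, 'x': 60, 'y': 98, 'a': 32}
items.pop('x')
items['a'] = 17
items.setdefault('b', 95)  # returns 95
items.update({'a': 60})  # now {'name': 6, 'y': 98, 'a': 60, 'b': 95}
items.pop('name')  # 6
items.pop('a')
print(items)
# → {'y': 98, 'b': 95}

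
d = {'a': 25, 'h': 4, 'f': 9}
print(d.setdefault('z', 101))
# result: 101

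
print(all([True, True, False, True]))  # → False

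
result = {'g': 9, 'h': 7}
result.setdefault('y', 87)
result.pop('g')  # 9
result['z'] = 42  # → {'h': 7, 'y': 87, 'z': 42}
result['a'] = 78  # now {'h': 7, 'y': 87, 'z': 42, 'a': 78}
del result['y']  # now {'h': 7, 'z': 42, 'a': 78}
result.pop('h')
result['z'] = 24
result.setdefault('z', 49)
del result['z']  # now {'a': 78}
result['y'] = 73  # {'a': 78, 'y': 73}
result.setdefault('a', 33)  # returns 78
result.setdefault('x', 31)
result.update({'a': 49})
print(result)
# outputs {'a': 49, 'y': 73, 'x': 31}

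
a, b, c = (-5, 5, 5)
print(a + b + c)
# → 5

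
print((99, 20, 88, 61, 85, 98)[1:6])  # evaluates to (20, 88, 61, 85, 98)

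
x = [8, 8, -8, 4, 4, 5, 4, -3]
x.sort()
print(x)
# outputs [-8, -3, 4, 4, 4, 5, 8, 8]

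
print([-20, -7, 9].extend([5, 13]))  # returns None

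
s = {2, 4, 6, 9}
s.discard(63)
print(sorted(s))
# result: [2, 4, 6, 9]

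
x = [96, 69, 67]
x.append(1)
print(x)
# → [96, 69, 67, 1]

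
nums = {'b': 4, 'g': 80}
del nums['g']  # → {'b': 4}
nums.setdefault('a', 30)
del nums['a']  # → {'b': 4}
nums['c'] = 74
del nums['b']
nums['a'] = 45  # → {'c': 74, 'a': 45}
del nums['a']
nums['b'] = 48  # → {'c': 74, 'b': 48}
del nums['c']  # {'b': 48}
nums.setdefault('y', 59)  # 59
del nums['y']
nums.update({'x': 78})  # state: {'b': 48, 'x': 78}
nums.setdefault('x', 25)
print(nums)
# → {'b': 48, 'x': 78}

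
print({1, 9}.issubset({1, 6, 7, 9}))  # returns True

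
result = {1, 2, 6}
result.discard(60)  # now {1, 2, 6}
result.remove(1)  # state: {2, 6}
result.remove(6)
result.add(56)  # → {2, 56}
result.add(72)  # {2, 56, 72}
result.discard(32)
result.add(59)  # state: {2, 56, 59, 72}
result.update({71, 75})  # {2, 56, 59, 71, 72, 75}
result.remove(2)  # {56, 59, 71, 72, 75}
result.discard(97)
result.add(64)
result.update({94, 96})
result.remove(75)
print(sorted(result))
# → [56, 59, 64, 71, 72, 94, 96]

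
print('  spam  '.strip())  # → spam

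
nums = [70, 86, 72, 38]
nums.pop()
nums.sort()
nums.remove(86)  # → [70, 72]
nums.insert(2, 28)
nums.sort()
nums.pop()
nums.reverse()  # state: [70, 28]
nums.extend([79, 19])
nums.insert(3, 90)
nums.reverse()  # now [19, 90, 79, 28, 70]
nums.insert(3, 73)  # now [19, 90, 79, 73, 28, 70]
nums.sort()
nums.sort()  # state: [19, 28, 70, 73, 79, 90]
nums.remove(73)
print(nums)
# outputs [19, 28, 70, 79, 90]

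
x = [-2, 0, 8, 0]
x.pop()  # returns 0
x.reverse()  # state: [8, 0, -2]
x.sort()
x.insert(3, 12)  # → [-2, 0, 8, 12]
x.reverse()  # [12, 8, 0, -2]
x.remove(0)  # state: [12, 8, -2]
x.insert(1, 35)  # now [12, 35, 8, -2]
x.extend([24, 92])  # [12, 35, 8, -2, 24, 92]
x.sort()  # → [-2, 8, 12, 24, 35, 92]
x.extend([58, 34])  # [-2, 8, 12, 24, 35, 92, 58, 34]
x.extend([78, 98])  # [-2, 8, 12, 24, 35, 92, 58, 34, 78, 98]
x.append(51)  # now [-2, 8, 12, 24, 35, 92, 58, 34, 78, 98, 51]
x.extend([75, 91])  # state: [-2, 8, 12, 24, 35, 92, 58, 34, 78, 98, 51, 75, 91]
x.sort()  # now [-2, 8, 12, 24, 34, 35, 51, 58, 75, 78, 91, 92, 98]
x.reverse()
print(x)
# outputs [98, 92, 91, 78, 75, 58, 51, 35, 34, 24, 12, 8, -2]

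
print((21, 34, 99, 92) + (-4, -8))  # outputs (21, 34, 99, 92, -4, -8)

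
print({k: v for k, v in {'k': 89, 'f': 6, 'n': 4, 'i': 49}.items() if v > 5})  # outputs {'k': 89, 'f': 6, 'i': 49}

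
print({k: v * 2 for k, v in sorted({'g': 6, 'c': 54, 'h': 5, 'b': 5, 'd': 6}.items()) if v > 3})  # {'b': 10, 'c': 108, 'd': 12, 'g': 12, 'h': 10}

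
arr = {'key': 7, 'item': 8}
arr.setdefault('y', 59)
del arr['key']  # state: {'item': 8, 'y': 59}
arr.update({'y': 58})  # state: {'item': 8, 'y': 58}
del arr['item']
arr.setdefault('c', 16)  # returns 16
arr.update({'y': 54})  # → {'y': 54, 'c': 16}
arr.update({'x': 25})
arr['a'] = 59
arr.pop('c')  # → 16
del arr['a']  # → {'y': 54, 'x': 25}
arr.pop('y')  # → 54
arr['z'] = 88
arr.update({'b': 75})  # {'x': 25, 'z': 88, 'b': 75}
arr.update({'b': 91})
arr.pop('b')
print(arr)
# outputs {'x': 25, 'z': 88}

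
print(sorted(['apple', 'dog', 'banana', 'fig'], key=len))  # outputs ['dog', 'fig', 'apple', 'banana']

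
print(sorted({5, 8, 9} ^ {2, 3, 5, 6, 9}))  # [2, 3, 6, 8]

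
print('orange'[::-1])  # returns egnaro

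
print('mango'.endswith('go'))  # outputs True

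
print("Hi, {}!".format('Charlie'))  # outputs Hi, Charlie!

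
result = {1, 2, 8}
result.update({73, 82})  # {1, 2, 8, 73, 82}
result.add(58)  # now {1, 2, 8, 58, 73, 82}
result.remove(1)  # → {2, 8, 58, 73, 82}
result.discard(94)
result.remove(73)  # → {2, 8, 58, 82}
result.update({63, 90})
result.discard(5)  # {2, 8, 58, 63, 82, 90}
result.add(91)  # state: {2, 8, 58, 63, 82, 90, 91}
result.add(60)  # {2, 8, 58, 60, 63, 82, 90, 91}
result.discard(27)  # {2, 8, 58, 60, 63, 82, 90, 91}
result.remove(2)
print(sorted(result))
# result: [8, 58, 60, 63, 82, 90, 91]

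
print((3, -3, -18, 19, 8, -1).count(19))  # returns 1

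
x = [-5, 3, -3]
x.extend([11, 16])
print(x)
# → [-5, 3, -3, 11, 16]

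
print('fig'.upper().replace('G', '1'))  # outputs FI1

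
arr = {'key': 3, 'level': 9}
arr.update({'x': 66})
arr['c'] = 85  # {'key': 3, 'level': 9, 'x': 66, 'c': 85}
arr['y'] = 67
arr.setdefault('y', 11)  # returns 67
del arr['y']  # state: {'key': 3, 'level': 9, 'x': 66, 'c': 85}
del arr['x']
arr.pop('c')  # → 85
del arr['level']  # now {'key': 3}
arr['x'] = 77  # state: {'key': 3, 'x': 77}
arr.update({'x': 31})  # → {'key': 3, 'x': 31}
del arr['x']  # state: {'key': 3}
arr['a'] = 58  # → {'key': 3, 'a': 58}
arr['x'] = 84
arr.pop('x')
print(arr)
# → {'key': 3, 'a': 58}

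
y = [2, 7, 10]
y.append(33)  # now [2, 7, 10, 33]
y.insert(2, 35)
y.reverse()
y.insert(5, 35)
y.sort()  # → [2, 7, 10, 33, 35, 35]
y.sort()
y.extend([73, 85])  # [2, 7, 10, 33, 35, 35, 73, 85]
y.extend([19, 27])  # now [2, 7, 10, 33, 35, 35, 73, 85, 19, 27]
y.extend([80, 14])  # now [2, 7, 10, 33, 35, 35, 73, 85, 19, 27, 80, 14]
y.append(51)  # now [2, 7, 10, 33, 35, 35, 73, 85, 19, 27, 80, 14, 51]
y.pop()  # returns 51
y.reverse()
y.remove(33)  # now [14, 80, 27, 19, 85, 73, 35, 35, 10, 7, 2]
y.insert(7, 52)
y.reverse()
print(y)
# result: [2, 7, 10, 35, 52, 35, 73, 85, 19, 27, 80, 14]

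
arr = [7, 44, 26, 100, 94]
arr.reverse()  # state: [94, 100, 26, 44, 7]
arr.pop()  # 7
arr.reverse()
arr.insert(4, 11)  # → [44, 26, 100, 94, 11]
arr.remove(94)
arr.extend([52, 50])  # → [44, 26, 100, 11, 52, 50]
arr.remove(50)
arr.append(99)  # [44, 26, 100, 11, 52, 99]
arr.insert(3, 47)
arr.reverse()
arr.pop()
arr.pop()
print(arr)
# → [99, 52, 11, 47, 100]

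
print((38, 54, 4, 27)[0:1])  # (38,)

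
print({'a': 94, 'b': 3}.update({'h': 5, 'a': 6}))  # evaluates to None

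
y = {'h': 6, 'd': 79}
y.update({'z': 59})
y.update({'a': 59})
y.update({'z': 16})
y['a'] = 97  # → {'h': 6, 'd': 79, 'z': 16, 'a': 97}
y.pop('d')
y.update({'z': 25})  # {'h': 6, 'z': 25, 'a': 97}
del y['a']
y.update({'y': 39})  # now {'h': 6, 'z': 25, 'y': 39}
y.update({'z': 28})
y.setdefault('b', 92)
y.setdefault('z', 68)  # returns 28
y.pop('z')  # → 28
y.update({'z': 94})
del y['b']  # {'h': 6, 'y': 39, 'z': 94}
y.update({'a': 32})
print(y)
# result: {'h': 6, 'y': 39, 'z': 94, 'a': 32}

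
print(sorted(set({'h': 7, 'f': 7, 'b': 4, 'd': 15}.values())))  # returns [4, 7, 15]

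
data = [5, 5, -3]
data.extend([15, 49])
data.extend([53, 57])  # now [5, 5, -3, 15, 49, 53, 57]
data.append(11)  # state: [5, 5, -3, 15, 49, 53, 57, 11]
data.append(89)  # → [5, 5, -3, 15, 49, 53, 57, 11, 89]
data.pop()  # 89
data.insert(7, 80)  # [5, 5, -3, 15, 49, 53, 57, 80, 11]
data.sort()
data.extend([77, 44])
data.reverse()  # [44, 77, 80, 57, 53, 49, 15, 11, 5, 5, -3]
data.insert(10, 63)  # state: [44, 77, 80, 57, 53, 49, 15, 11, 5, 5, 63, -3]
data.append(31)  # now [44, 77, 80, 57, 53, 49, 15, 11, 5, 5, 63, -3, 31]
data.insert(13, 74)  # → [44, 77, 80, 57, 53, 49, 15, 11, 5, 5, 63, -3, 31, 74]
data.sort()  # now [-3, 5, 5, 11, 15, 31, 44, 49, 53, 57, 63, 74, 77, 80]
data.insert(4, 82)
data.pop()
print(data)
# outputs [-3, 5, 5, 11, 82, 15, 31, 44, 49, 53, 57, 63, 74, 77]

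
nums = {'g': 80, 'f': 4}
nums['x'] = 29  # {'g': 80, 'f': 4, 'x': 29}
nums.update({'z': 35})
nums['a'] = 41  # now {'g': 80, 'f': 4, 'x': 29, 'z': 35, 'a': 41}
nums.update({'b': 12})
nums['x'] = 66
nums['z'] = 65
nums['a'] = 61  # {'g': 80, 'f': 4, 'x': 66, 'z': 65, 'a': 61, 'b': 12}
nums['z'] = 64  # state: {'g': 80, 'f': 4, 'x': 66, 'z': 64, 'a': 61, 'b': 12}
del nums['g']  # {'f': 4, 'x': 66, 'z': 64, 'a': 61, 'b': 12}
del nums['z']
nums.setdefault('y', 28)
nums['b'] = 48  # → {'f': 4, 'x': 66, 'a': 61, 'b': 48, 'y': 28}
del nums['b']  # {'f': 4, 'x': 66, 'a': 61, 'y': 28}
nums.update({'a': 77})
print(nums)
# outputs {'f': 4, 'x': 66, 'a': 77, 'y': 28}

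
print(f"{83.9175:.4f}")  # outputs 83.9175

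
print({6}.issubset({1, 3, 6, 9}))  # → True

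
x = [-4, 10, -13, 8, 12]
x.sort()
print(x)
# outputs [-13, -4, 8, 10, 12]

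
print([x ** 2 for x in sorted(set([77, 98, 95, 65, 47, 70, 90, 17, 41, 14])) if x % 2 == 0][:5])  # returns [196, 4900, 8100, 9604]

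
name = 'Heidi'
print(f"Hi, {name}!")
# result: Hi, Heidi!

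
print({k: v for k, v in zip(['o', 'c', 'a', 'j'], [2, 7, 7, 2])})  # {'o': 2, 'c': 7, 'a': 7, 'j': 2}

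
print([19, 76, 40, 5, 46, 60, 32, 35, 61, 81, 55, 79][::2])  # [19, 40, 46, 32, 61, 55]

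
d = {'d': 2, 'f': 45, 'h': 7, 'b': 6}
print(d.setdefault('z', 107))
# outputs 107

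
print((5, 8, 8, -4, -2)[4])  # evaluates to -2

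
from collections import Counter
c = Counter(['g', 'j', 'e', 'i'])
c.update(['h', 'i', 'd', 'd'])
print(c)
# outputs Counter({'i': 2, 'd': 2, 'g': 1, 'j': 1, 'e': 1, 'h': 1})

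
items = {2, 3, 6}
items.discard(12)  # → {2, 3, 6}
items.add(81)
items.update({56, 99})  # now {2, 3, 6, 56, 81, 99}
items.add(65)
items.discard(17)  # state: {2, 3, 6, 56, 65, 81, 99}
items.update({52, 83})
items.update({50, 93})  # {2, 3, 6, 50, 52, 56, 65, 81, 83, 93, 99}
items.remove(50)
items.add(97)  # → {2, 3, 6, 52, 56, 65, 81, 83, 93, 97, 99}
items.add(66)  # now {2, 3, 6, 52, 56, 65, 66, 81, 83, 93, 97, 99}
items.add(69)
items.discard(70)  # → {2, 3, 6, 52, 56, 65, 66, 69, 81, 83, 93, 97, 99}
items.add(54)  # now {2, 3, 6, 52, 54, 56, 65, 66, 69, 81, 83, 93, 97, 99}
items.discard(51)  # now {2, 3, 6, 52, 54, 56, 65, 66, 69, 81, 83, 93, 97, 99}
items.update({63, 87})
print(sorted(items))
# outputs [2, 3, 6, 52, 54, 56, 63, 65, 66, 69, 81, 83, 87, 93, 97, 99]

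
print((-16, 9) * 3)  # (-16, 9, -16, 9, -16, 9)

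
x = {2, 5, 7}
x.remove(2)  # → {5, 7}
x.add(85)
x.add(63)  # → {5, 7, 63, 85}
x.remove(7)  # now {5, 63, 85}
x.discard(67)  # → {5, 63, 85}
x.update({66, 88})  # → {5, 63, 66, 85, 88}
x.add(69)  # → {5, 63, 66, 69, 85, 88}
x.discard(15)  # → {5, 63, 66, 69, 85, 88}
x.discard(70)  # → {5, 63, 66, 69, 85, 88}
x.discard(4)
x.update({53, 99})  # {5, 53, 63, 66, 69, 85, 88, 99}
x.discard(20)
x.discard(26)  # {5, 53, 63, 66, 69, 85, 88, 99}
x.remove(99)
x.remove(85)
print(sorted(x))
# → [5, 53, 63, 66, 69, 88]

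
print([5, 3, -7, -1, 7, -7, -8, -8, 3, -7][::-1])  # [-7, 3, -8, -8, -7, 7, -1, -7, 3, 5]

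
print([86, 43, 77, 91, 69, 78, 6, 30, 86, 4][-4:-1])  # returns [6, 30, 86]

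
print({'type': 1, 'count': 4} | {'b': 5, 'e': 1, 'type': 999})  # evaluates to {'type': 999, 'count': 4, 'b': 5, 'e': 1}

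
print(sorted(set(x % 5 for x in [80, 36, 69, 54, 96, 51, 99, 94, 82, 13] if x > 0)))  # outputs [0, 1, 2, 3, 4]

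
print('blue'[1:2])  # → l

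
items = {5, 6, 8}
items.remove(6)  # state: {5, 8}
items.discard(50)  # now {5, 8}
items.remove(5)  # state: {8}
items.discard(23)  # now {8}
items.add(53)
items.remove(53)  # {8}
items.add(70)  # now {8, 70}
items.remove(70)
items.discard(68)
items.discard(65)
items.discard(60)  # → {8}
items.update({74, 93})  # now {8, 74, 93}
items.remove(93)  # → {8, 74}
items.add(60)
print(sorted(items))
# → [8, 60, 74]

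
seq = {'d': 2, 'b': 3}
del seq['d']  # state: {'b': 3}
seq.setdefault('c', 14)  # 14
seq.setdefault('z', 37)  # 37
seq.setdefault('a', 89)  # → 89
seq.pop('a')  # 89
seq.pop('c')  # 14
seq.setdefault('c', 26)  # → 26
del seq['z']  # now {'b': 3, 'c': 26}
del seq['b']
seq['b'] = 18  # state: {'c': 26, 'b': 18}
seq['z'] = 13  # {'c': 26, 'b': 18, 'z': 13}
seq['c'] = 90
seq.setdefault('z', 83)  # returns 13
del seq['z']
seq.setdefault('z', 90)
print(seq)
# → {'c': 90, 'b': 18, 'z': 90}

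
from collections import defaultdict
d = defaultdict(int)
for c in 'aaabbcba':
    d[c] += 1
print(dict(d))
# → {'a': 4, 'b': 3, 'c': 1}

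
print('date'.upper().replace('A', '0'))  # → D0TE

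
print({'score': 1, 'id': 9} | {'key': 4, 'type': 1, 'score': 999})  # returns {'score': 999, 'id': 9, 'key': 4, 'type': 1}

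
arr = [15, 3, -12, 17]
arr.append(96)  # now [15, 3, -12, 17, 96]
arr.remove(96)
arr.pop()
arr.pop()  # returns -12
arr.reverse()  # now [3, 15]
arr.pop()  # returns 15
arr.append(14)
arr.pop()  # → 14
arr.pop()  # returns 3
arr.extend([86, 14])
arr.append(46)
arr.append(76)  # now [86, 14, 46, 76]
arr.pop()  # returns 76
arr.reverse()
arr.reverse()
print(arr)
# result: [86, 14, 46]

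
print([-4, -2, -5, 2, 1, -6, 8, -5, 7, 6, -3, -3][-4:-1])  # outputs [7, 6, -3]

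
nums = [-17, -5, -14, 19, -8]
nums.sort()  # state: [-17, -14, -8, -5, 19]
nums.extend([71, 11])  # [-17, -14, -8, -5, 19, 71, 11]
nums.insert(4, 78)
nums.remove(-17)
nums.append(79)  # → [-14, -8, -5, 78, 19, 71, 11, 79]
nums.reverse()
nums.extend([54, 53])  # [79, 11, 71, 19, 78, -5, -8, -14, 54, 53]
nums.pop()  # 53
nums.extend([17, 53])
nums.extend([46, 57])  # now [79, 11, 71, 19, 78, -5, -8, -14, 54, 17, 53, 46, 57]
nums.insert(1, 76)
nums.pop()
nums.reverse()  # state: [46, 53, 17, 54, -14, -8, -5, 78, 19, 71, 11, 76, 79]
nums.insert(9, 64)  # [46, 53, 17, 54, -14, -8, -5, 78, 19, 64, 71, 11, 76, 79]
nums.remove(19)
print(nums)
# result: [46, 53, 17, 54, -14, -8, -5, 78, 64, 71, 11, 76, 79]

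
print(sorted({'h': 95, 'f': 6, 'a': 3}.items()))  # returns [('a', 3), ('f', 6), ('h', 95)]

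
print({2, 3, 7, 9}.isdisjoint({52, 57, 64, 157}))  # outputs True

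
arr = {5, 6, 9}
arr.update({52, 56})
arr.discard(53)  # {5, 6, 9, 52, 56}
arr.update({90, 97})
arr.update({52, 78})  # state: {5, 6, 9, 52, 56, 78, 90, 97}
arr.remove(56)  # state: {5, 6, 9, 52, 78, 90, 97}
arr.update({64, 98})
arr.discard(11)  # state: {5, 6, 9, 52, 64, 78, 90, 97, 98}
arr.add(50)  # {5, 6, 9, 50, 52, 64, 78, 90, 97, 98}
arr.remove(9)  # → {5, 6, 50, 52, 64, 78, 90, 97, 98}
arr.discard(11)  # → {5, 6, 50, 52, 64, 78, 90, 97, 98}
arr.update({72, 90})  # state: {5, 6, 50, 52, 64, 72, 78, 90, 97, 98}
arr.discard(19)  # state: {5, 6, 50, 52, 64, 72, 78, 90, 97, 98}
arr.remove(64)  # {5, 6, 50, 52, 72, 78, 90, 97, 98}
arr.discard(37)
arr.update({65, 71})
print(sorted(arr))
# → [5, 6, 50, 52, 65, 71, 72, 78, 90, 97, 98]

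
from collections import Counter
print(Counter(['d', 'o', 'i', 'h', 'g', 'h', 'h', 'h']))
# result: Counter({'h': 4, 'd': 1, 'o': 1, 'i': 1, 'g': 1})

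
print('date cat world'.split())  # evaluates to ['date', 'cat', 'world']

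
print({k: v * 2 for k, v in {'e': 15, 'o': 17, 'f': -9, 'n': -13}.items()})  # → {'e': 30, 'o': 34, 'f': -18, 'n': -26}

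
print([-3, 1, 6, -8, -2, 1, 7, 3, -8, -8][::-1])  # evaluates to [-8, -8, 3, 7, 1, -2, -8, 6, 1, -3]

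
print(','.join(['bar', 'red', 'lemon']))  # bar,red,lemon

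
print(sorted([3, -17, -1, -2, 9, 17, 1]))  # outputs [-17, -2, -1, 1, 3, 9, 17]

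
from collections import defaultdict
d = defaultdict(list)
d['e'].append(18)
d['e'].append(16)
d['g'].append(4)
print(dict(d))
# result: {'e': [18, 16], 'g': [4]}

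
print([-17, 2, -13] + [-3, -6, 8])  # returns [-17, 2, -13, -3, -6, 8]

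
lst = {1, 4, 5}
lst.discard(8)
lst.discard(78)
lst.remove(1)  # {4, 5}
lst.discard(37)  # {4, 5}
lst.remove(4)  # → {5}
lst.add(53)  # {5, 53}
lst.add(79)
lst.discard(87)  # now {5, 53, 79}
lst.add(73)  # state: {5, 53, 73, 79}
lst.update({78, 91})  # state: {5, 53, 73, 78, 79, 91}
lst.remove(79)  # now {5, 53, 73, 78, 91}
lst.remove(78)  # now {5, 53, 73, 91}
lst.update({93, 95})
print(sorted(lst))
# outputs [5, 53, 73, 91, 93, 95]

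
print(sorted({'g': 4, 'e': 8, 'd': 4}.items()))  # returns [('d', 4), ('e', 8), ('g', 4)]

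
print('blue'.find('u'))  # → 2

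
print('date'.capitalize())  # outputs Date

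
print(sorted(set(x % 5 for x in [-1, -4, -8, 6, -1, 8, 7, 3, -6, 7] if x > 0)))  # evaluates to [1, 2, 3]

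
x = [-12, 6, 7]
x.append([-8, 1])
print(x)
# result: [-12, 6, 7, [-8, 1]]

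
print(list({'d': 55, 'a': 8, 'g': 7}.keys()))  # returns ['d', 'a', 'g']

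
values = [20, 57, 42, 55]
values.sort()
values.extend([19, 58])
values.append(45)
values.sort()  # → [19, 20, 42, 45, 55, 57, 58]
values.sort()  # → [19, 20, 42, 45, 55, 57, 58]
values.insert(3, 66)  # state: [19, 20, 42, 66, 45, 55, 57, 58]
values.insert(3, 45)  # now [19, 20, 42, 45, 66, 45, 55, 57, 58]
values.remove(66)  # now [19, 20, 42, 45, 45, 55, 57, 58]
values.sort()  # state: [19, 20, 42, 45, 45, 55, 57, 58]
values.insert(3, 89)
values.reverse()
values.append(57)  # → [58, 57, 55, 45, 45, 89, 42, 20, 19, 57]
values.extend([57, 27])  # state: [58, 57, 55, 45, 45, 89, 42, 20, 19, 57, 57, 27]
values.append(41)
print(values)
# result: [58, 57, 55, 45, 45, 89, 42, 20, 19, 57, 57, 27, 41]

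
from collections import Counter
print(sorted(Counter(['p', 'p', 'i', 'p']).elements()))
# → ['i', 'p', 'p', 'p']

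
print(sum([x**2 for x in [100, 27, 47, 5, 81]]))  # 19524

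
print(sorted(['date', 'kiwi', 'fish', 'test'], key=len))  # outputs ['date', 'kiwi', 'fish', 'test']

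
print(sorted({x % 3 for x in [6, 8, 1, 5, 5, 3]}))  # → [0, 1, 2]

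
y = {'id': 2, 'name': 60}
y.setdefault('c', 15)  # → 15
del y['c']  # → {'id': 2, 'name': 60}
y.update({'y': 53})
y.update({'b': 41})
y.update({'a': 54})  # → {'id': 2, 'name': 60, 'y': 53, 'b': 41, 'a': 54}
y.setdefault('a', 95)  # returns 54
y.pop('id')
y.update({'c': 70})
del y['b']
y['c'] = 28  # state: {'name': 60, 'y': 53, 'a': 54, 'c': 28}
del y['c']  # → {'name': 60, 'y': 53, 'a': 54}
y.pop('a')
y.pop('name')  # 60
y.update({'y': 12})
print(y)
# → {'y': 12}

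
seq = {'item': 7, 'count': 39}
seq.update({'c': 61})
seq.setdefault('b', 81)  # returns 81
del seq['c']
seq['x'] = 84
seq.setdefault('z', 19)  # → 19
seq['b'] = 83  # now {'item': 7, 'count': 39, 'b': 83, 'x': 84, 'z': 19}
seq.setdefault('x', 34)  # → 84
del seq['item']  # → {'count': 39, 'b': 83, 'x': 84, 'z': 19}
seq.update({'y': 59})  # {'count': 39, 'b': 83, 'x': 84, 'z': 19, 'y': 59}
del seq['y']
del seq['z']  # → {'count': 39, 'b': 83, 'x': 84}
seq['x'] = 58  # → {'count': 39, 'b': 83, 'x': 58}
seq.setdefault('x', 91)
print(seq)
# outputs {'count': 39, 'b': 83, 'x': 58}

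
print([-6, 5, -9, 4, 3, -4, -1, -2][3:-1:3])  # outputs [4, -1]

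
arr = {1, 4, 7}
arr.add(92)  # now {1, 4, 7, 92}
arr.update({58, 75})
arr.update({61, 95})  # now {1, 4, 7, 58, 61, 75, 92, 95}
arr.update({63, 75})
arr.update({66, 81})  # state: {1, 4, 7, 58, 61, 63, 66, 75, 81, 92, 95}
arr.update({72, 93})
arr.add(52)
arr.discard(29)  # {1, 4, 7, 52, 58, 61, 63, 66, 72, 75, 81, 92, 93, 95}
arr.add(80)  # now {1, 4, 7, 52, 58, 61, 63, 66, 72, 75, 80, 81, 92, 93, 95}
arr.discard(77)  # {1, 4, 7, 52, 58, 61, 63, 66, 72, 75, 80, 81, 92, 93, 95}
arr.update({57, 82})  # {1, 4, 7, 52, 57, 58, 61, 63, 66, 72, 75, 80, 81, 82, 92, 93, 95}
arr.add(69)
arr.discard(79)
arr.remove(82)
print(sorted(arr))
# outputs [1, 4, 7, 52, 57, 58, 61, 63, 66, 69, 72, 75, 80, 81, 92, 93, 95]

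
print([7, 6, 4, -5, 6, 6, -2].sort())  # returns None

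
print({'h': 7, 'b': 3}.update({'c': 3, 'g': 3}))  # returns None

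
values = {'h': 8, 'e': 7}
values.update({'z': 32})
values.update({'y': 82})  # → {'h': 8, 'e': 7, 'z': 32, 'y': 82}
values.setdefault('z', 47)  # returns 32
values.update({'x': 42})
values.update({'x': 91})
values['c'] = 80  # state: {'h': 8, 'e': 7, 'z': 32, 'y': 82, 'x': 91, 'c': 80}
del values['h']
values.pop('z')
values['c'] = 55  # {'e': 7, 'y': 82, 'x': 91, 'c': 55}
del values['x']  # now {'e': 7, 'y': 82, 'c': 55}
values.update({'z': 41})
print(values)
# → {'e': 7, 'y': 82, 'c': 55, 'z': 41}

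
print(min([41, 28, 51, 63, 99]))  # 28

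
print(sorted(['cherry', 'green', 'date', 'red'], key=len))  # ['red', 'date', 'green', 'cherry']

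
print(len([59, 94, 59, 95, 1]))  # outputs 5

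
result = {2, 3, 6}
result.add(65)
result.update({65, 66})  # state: {2, 3, 6, 65, 66}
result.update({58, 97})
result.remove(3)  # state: {2, 6, 58, 65, 66, 97}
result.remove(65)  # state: {2, 6, 58, 66, 97}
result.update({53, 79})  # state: {2, 6, 53, 58, 66, 79, 97}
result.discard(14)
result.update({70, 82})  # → {2, 6, 53, 58, 66, 70, 79, 82, 97}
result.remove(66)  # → {2, 6, 53, 58, 70, 79, 82, 97}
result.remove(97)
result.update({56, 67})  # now {2, 6, 53, 56, 58, 67, 70, 79, 82}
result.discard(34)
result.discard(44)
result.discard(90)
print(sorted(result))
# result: [2, 6, 53, 56, 58, 67, 70, 79, 82]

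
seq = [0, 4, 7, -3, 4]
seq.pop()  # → 4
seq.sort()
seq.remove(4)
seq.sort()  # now [-3, 0, 7]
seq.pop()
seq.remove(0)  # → [-3]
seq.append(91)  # [-3, 91]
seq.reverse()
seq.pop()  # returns -3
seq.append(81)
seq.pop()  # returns 81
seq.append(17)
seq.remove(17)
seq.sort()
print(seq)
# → [91]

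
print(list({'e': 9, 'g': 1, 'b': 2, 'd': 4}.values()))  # [9, 1, 2, 4]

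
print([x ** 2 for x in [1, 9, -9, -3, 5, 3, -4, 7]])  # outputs [1, 81, 81, 9, 25, 9, 16, 49]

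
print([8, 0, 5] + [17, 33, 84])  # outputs [8, 0, 5, 17, 33, 84]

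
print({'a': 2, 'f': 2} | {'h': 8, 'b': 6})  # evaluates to {'a': 2, 'f': 2, 'h': 8, 'b': 6}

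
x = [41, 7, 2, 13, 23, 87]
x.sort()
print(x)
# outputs [2, 7, 13, 23, 41, 87]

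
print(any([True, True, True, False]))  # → True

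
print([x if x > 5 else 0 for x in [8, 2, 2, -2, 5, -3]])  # [8, 0, 0, 0, 0, 0]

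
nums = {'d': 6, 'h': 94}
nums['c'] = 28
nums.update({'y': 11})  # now {'d': 6, 'h': 94, 'c': 28, 'y': 11}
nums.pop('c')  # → 28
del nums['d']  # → {'h': 94, 'y': 11}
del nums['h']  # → {'y': 11}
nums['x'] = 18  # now {'y': 11, 'x': 18}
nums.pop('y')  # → 11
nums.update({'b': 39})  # {'x': 18, 'b': 39}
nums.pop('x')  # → 18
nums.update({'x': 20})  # {'b': 39, 'x': 20}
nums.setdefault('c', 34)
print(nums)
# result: {'b': 39, 'x': 20, 'c': 34}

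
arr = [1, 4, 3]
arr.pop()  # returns 3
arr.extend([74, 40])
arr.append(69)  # [1, 4, 74, 40, 69]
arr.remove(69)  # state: [1, 4, 74, 40]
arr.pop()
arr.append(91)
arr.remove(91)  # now [1, 4, 74]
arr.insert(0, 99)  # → [99, 1, 4, 74]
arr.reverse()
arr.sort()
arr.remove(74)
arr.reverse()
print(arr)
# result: [99, 4, 1]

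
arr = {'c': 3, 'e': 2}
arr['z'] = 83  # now {'c': 3, 'e': 2, 'z': 83}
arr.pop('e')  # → 2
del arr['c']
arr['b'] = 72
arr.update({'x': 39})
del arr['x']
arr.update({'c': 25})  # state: {'z': 83, 'b': 72, 'c': 25}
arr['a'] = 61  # {'z': 83, 'b': 72, 'c': 25, 'a': 61}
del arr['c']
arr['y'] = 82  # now {'z': 83, 'b': 72, 'a': 61, 'y': 82}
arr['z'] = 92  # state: {'z': 92, 'b': 72, 'a': 61, 'y': 82}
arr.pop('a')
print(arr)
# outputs {'z': 92, 'b': 72, 'y': 82}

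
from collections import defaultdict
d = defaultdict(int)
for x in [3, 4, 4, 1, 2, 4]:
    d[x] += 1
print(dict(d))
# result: {3: 1, 4: 3, 1: 1, 2: 1}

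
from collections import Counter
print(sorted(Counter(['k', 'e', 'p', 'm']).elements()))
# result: ['e', 'k', 'm', 'p']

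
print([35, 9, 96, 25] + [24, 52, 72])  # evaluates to [35, 9, 96, 25, 24, 52, 72]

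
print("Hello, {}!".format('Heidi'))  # Hello, Heidi!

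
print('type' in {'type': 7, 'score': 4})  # True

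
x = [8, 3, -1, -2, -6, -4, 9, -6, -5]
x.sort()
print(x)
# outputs [-6, -6, -5, -4, -2, -1, 3, 8, 9]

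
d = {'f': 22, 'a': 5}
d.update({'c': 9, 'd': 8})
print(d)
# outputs {'f': 22, 'a': 5, 'c': 9, 'd': 8}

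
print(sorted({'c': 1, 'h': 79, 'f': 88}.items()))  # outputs [('c', 1), ('f', 88), ('h', 79)]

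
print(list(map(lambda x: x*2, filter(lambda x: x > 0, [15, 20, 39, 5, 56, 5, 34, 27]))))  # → [30, 40, 78, 10, 112, 10, 68, 54]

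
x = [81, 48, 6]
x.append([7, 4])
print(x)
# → [81, 48, 6, [7, 4]]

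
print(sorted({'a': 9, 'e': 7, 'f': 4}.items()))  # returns [('a', 9), ('e', 7), ('f', 4)]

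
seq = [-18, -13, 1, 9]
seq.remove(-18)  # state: [-13, 1, 9]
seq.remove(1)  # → [-13, 9]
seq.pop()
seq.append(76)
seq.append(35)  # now [-13, 76, 35]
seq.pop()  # 35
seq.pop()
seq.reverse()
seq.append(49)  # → [-13, 49]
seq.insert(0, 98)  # [98, -13, 49]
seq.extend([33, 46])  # [98, -13, 49, 33, 46]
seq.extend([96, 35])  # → [98, -13, 49, 33, 46, 96, 35]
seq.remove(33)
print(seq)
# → [98, -13, 49, 46, 96, 35]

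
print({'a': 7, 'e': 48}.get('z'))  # None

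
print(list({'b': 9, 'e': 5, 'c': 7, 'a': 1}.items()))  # [('b', 9), ('e', 5), ('c', 7), ('a', 1)]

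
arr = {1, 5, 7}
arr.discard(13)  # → {1, 5, 7}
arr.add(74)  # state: {1, 5, 7, 74}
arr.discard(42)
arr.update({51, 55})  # {1, 5, 7, 51, 55, 74}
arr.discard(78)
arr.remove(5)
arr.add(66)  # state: {1, 7, 51, 55, 66, 74}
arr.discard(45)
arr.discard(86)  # {1, 7, 51, 55, 66, 74}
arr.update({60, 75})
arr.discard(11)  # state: {1, 7, 51, 55, 60, 66, 74, 75}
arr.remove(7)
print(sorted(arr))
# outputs [1, 51, 55, 60, 66, 74, 75]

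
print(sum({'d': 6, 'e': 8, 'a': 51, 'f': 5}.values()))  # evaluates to 70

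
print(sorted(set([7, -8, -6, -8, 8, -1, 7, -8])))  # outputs [-8, -6, -1, 7, 8]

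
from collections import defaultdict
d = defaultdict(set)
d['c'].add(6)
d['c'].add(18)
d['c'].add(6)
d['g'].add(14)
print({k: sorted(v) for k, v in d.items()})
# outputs {'c': [6, 18], 'g': [14]}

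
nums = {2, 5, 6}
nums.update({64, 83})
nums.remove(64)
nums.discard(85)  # {2, 5, 6, 83}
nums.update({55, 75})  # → {2, 5, 6, 55, 75, 83}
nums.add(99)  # {2, 5, 6, 55, 75, 83, 99}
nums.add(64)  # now {2, 5, 6, 55, 64, 75, 83, 99}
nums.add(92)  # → {2, 5, 6, 55, 64, 75, 83, 92, 99}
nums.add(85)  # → {2, 5, 6, 55, 64, 75, 83, 85, 92, 99}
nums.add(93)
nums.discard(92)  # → {2, 5, 6, 55, 64, 75, 83, 85, 93, 99}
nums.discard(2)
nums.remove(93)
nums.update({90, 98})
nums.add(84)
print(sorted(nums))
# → [5, 6, 55, 64, 75, 83, 84, 85, 90, 98, 99]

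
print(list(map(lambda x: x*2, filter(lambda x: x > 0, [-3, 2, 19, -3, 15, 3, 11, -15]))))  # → [4, 38, 30, 6, 22]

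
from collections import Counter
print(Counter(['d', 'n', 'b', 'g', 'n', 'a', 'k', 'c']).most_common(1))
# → [('n', 2)]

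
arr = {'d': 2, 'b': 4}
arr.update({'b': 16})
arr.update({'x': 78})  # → {'d': 2, 'b': 16, 'x': 78}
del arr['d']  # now {'b': 16, 'x': 78}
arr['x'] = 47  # {'b': 16, 'x': 47}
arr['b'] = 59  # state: {'b': 59, 'x': 47}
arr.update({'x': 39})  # {'b': 59, 'x': 39}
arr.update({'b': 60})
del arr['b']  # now {'x': 39}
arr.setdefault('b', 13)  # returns 13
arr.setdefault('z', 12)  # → 12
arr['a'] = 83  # {'x': 39, 'b': 13, 'z': 12, 'a': 83}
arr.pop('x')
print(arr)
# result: {'b': 13, 'z': 12, 'a': 83}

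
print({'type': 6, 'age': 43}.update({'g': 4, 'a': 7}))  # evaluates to None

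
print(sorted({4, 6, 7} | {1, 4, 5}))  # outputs [1, 4, 5, 6, 7]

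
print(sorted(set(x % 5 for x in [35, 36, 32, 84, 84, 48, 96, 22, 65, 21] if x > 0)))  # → [0, 1, 2, 3, 4]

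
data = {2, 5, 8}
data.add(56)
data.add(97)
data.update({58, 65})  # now {2, 5, 8, 56, 58, 65, 97}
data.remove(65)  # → {2, 5, 8, 56, 58, 97}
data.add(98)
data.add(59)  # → {2, 5, 8, 56, 58, 59, 97, 98}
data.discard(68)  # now {2, 5, 8, 56, 58, 59, 97, 98}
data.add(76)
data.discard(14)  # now {2, 5, 8, 56, 58, 59, 76, 97, 98}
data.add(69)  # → {2, 5, 8, 56, 58, 59, 69, 76, 97, 98}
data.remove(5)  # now {2, 8, 56, 58, 59, 69, 76, 97, 98}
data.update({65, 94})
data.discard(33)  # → {2, 8, 56, 58, 59, 65, 69, 76, 94, 97, 98}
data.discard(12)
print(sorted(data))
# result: [2, 8, 56, 58, 59, 65, 69, 76, 94, 97, 98]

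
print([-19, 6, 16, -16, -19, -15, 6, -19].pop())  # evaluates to -19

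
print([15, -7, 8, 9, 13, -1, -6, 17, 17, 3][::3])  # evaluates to [15, 9, -6, 3]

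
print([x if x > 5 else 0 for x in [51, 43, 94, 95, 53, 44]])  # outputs [51, 43, 94, 95, 53, 44]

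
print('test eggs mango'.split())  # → ['test', 'eggs', 'mango']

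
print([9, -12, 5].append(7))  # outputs None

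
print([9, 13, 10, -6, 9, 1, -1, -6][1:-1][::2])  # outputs [13, -6, 1]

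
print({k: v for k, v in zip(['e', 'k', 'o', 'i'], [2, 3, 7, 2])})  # {'e': 2, 'k': 3, 'o': 7, 'i': 2}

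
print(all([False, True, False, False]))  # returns False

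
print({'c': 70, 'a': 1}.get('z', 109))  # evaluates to 109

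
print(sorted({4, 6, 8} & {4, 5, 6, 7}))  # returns [4, 6]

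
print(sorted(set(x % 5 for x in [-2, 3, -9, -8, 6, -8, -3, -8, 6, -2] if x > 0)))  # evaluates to [1, 3]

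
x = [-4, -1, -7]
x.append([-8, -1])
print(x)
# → [-4, -1, -7, [-8, -1]]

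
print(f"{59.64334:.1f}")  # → 59.6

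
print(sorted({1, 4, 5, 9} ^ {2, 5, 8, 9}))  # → [1, 2, 4, 8]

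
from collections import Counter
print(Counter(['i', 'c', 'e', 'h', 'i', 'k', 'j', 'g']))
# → Counter({'i': 2, 'c': 1, 'e': 1, 'h': 1, 'k': 1, 'j': 1, 'g': 1})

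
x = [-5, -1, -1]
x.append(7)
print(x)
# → [-5, -1, -1, 7]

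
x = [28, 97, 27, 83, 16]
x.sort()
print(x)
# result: [16, 27, 28, 83, 97]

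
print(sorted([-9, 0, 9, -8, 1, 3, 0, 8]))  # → [-9, -8, 0, 0, 1, 3, 8, 9]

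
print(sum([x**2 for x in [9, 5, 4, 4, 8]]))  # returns 202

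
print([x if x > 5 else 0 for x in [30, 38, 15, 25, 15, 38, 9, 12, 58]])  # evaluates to [30, 38, 15, 25, 15, 38, 9, 12, 58]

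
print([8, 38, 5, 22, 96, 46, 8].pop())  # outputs 8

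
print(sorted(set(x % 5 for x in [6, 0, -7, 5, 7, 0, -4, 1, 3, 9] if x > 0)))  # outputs [0, 1, 2, 3, 4]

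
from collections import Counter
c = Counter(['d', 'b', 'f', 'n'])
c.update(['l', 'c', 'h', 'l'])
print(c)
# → Counter({'l': 2, 'd': 1, 'b': 1, 'f': 1, 'n': 1, 'c': 1, 'h': 1})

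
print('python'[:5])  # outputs pytho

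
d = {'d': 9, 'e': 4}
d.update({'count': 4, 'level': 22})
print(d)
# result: {'d': 9, 'e': 4, 'count': 4, 'level': 22}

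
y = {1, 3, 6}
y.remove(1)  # {3, 6}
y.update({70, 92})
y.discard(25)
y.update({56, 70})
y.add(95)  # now {3, 6, 56, 70, 92, 95}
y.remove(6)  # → {3, 56, 70, 92, 95}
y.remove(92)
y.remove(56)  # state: {3, 70, 95}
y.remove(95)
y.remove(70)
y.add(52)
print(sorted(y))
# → [3, 52]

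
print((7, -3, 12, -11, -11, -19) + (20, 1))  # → (7, -3, 12, -11, -11, -19, 20, 1)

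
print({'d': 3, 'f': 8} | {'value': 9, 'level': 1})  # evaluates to {'d': 3, 'f': 8, 'value': 9, 'level': 1}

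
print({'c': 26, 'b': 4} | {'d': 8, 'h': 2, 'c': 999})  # {'c': 999, 'b': 4, 'd': 8, 'h': 2}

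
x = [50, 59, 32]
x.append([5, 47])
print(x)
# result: [50, 59, 32, [5, 47]]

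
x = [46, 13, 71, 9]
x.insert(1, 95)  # [46, 95, 13, 71, 9]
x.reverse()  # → [9, 71, 13, 95, 46]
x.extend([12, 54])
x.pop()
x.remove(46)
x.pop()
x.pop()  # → 95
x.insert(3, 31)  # [9, 71, 13, 31]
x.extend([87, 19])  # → [9, 71, 13, 31, 87, 19]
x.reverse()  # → [19, 87, 31, 13, 71, 9]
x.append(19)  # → [19, 87, 31, 13, 71, 9, 19]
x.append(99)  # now [19, 87, 31, 13, 71, 9, 19, 99]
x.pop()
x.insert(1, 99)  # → [19, 99, 87, 31, 13, 71, 9, 19]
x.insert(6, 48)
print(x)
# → [19, 99, 87, 31, 13, 71, 48, 9, 19]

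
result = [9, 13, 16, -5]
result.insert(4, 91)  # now [9, 13, 16, -5, 91]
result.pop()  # 91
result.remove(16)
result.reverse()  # [-5, 13, 9]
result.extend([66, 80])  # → [-5, 13, 9, 66, 80]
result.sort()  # [-5, 9, 13, 66, 80]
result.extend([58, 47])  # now [-5, 9, 13, 66, 80, 58, 47]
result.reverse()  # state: [47, 58, 80, 66, 13, 9, -5]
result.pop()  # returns -5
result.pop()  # 9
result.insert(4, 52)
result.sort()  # [13, 47, 52, 58, 66, 80]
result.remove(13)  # [47, 52, 58, 66, 80]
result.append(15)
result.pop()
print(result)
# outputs [47, 52, 58, 66, 80]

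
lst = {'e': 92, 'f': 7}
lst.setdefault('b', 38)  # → 38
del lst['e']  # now {'f': 7, 'b': 38}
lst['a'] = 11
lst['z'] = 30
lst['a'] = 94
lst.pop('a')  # 94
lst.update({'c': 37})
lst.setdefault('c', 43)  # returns 37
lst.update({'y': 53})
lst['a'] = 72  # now {'f': 7, 'b': 38, 'z': 30, 'c': 37, 'y': 53, 'a': 72}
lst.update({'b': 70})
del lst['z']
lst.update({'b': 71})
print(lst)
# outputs {'f': 7, 'b': 71, 'c': 37, 'y': 53, 'a': 72}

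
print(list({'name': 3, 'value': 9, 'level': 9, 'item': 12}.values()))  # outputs [3, 9, 9, 12]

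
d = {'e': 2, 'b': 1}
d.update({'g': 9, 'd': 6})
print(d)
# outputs {'e': 2, 'b': 1, 'g': 9, 'd': 6}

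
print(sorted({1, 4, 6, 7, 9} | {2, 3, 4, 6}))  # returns [1, 2, 3, 4, 6, 7, 9]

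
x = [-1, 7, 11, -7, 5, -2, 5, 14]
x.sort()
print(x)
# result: [-7, -2, -1, 5, 5, 7, 11, 14]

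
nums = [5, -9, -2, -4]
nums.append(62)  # [5, -9, -2, -4, 62]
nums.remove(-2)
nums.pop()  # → 62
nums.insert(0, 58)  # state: [58, 5, -9, -4]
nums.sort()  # [-9, -4, 5, 58]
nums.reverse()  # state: [58, 5, -4, -9]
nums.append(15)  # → [58, 5, -4, -9, 15]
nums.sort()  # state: [-9, -4, 5, 15, 58]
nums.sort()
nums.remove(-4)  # [-9, 5, 15, 58]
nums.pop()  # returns 58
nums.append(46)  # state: [-9, 5, 15, 46]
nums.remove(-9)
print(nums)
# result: [5, 15, 46]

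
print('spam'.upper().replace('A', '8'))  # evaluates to SP8M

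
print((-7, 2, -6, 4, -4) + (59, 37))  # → (-7, 2, -6, 4, -4, 59, 37)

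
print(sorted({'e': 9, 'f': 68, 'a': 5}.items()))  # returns [('a', 5), ('e', 9), ('f', 68)]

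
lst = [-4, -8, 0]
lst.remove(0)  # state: [-4, -8]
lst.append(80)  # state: [-4, -8, 80]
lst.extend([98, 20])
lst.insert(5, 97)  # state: [-4, -8, 80, 98, 20, 97]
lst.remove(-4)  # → [-8, 80, 98, 20, 97]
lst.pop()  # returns 97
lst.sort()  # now [-8, 20, 80, 98]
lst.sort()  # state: [-8, 20, 80, 98]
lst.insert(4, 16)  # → [-8, 20, 80, 98, 16]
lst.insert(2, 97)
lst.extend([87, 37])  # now [-8, 20, 97, 80, 98, 16, 87, 37]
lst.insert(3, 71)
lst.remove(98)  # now [-8, 20, 97, 71, 80, 16, 87, 37]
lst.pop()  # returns 37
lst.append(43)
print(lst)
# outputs [-8, 20, 97, 71, 80, 16, 87, 43]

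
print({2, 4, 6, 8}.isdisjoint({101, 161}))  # True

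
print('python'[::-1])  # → nohtyp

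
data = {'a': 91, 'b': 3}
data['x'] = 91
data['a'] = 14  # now {'a': 14, 'b': 3, 'x': 91}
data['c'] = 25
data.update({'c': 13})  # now {'a': 14, 'b': 3, 'x': 91, 'c': 13}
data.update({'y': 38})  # {'a': 14, 'b': 3, 'x': 91, 'c': 13, 'y': 38}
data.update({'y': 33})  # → {'a': 14, 'b': 3, 'x': 91, 'c': 13, 'y': 33}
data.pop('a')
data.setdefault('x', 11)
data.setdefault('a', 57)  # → 57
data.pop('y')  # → 33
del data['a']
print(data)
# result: {'b': 3, 'x': 91, 'c': 13}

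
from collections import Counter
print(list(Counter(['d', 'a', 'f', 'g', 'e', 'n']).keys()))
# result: ['d', 'a', 'f', 'g', 'e', 'n']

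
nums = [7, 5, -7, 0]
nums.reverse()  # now [0, -7, 5, 7]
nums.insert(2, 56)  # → [0, -7, 56, 5, 7]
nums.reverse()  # [7, 5, 56, -7, 0]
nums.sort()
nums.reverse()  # [56, 7, 5, 0, -7]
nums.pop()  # -7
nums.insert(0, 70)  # [70, 56, 7, 5, 0]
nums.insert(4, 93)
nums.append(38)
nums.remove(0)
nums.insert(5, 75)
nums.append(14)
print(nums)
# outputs [70, 56, 7, 5, 93, 75, 38, 14]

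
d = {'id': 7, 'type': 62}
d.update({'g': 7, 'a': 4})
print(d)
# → {'id': 7, 'type': 62, 'g': 7, 'a': 4}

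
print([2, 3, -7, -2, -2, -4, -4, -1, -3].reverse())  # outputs None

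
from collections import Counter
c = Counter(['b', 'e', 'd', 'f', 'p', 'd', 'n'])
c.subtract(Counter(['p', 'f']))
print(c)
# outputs Counter({'d': 2, 'b': 1, 'e': 1, 'n': 1, 'f': 0, 'p': 0})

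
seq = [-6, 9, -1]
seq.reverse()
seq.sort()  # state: [-6, -1, 9]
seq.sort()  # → [-6, -1, 9]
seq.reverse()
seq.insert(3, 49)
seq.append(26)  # [9, -1, -6, 49, 26]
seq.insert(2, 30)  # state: [9, -1, 30, -6, 49, 26]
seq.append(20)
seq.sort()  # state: [-6, -1, 9, 20, 26, 30, 49]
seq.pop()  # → 49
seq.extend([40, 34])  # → [-6, -1, 9, 20, 26, 30, 40, 34]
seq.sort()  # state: [-6, -1, 9, 20, 26, 30, 34, 40]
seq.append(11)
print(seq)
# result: [-6, -1, 9, 20, 26, 30, 34, 40, 11]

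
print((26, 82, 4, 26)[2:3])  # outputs (4,)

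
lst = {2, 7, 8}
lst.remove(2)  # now {7, 8}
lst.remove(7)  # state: {8}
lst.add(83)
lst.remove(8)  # {83}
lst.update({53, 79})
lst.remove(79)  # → {53, 83}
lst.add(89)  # {53, 83, 89}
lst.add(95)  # {53, 83, 89, 95}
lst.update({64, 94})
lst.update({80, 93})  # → {53, 64, 80, 83, 89, 93, 94, 95}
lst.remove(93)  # {53, 64, 80, 83, 89, 94, 95}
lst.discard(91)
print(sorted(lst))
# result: [53, 64, 80, 83, 89, 94, 95]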